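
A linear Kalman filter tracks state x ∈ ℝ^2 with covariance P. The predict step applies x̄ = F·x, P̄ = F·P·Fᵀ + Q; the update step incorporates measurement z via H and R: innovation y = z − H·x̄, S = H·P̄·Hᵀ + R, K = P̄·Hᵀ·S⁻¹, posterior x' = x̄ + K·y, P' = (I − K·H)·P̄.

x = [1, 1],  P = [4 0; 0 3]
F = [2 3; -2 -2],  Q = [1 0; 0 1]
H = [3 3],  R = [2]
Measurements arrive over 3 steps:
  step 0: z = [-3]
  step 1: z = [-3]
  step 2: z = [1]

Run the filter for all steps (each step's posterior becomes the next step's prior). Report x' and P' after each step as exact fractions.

step 0: x' = [55/47, -98/47], P' = [1168/47 -1148/47; -1148/47 1138/47]
step 1: x' = [-32399/11182, 21115/11182], P' = [22035/11182 -19705/11182; -19705/11182 19839/11182]
step 2: x' = [-490142/402191, 658981/402191], P' = [701567/402191 -638989/402191; -638989/402191 660817/402191]

step 0: x̄ = F·x = [5, -4]
step 0: P̄ = F·P·Fᵀ + Q = [44 -34; -34 29]
step 0: y = z − H·x̄ = [-6]
step 0: S = H·P̄·Hᵀ + R = [47]
step 0: K = P̄·Hᵀ·S⁻¹ = [30/47; -15/47]
step 0: x' = x̄ + K·y = [55/47, -98/47]
step 0: P' = (I − K·H)·P̄ = [1168/47 -1148/47; -1148/47 1138/47]
step 1: x̄ = F·x = [-184/47, 86/47]
step 1: P̄ = F·P·Fᵀ + Q = [1185/47 -20/47; -20/47 87/47]
step 1: y = z − H·x̄ = [153/47]
step 1: S = H·P̄·Hᵀ + R = [11182/47]
step 1: K = P̄·Hᵀ·S⁻¹ = [3495/11182; 201/11182]
step 1: x' = x̄ + K·y = [-32399/11182, 21115/11182]
step 1: P' = (I − K·H)·P̄ = [22035/11182 -19705/11182; -19705/11182 19839/11182]
step 2: x̄ = F·x = [-1453/11182, 11284/5591]
step 2: P̄ = F·P·Fᵀ + Q = [41413/11182 -5062/5591; -5062/5591 10519/5591]
step 2: y = z − H·x̄ = [-52163/11182]
step 2: S = H·P̄·Hᵀ + R = [402191/11182]
step 2: K = P̄·Hᵀ·S⁻¹ = [93867/402191; 32742/402191]
step 2: x' = x̄ + K·y = [-490142/402191, 658981/402191]
step 2: P' = (I − K·H)·P̄ = [701567/402191 -638989/402191; -638989/402191 660817/402191]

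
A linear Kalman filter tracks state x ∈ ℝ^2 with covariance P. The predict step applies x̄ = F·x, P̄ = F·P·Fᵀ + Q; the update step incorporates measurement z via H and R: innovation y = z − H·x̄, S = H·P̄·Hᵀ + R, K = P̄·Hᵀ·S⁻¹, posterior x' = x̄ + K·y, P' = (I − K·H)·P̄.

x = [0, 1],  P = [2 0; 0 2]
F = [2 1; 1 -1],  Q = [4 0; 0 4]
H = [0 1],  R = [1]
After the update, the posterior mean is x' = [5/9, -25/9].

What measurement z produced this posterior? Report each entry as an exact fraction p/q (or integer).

x̄ = F·x = [1, -1]
P̄ = F·P·Fᵀ + Q = [14 2; 2 8]
S = H·P̄·Hᵀ + R = [9]
K = P̄·Hᵀ·S⁻¹ = [2/9; 8/9]
x' − x̄ = [-4/9, -16/9] = K·y
y = (KᵀK)⁻¹·Kᵀ·(x' − x̄) = [-2]
z = y + H·x̄ = [-2] + [-1] = [-3]

z = [-3]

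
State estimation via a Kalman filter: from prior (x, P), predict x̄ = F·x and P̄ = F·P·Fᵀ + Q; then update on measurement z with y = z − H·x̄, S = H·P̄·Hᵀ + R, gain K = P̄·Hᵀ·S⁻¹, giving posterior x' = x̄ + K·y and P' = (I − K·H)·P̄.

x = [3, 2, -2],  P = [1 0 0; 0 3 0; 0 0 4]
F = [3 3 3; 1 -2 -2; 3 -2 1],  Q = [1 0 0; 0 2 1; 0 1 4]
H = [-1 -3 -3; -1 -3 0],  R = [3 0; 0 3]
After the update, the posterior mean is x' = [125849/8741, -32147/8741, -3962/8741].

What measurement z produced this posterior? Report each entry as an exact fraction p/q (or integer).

x̄ = F·x = [9, 3, 3]
P̄ = F·P·Fᵀ + Q = [73 -39 3; -39 31 8; 3 8 29]
S = H·P̄·Hᵀ + R = [544 199; 199 121]
K = P̄·Hᵀ·S⁻¹ = [-1507/8741 5657/8741; 436/8741 -4618/8741; -2807/8741 2666/8741]
x' − x̄ = [47180/8741, -58370/8741, -30185/8741] = K·y
y = (KᵀK)⁻¹·Kᵀ·(x' − x̄) = [25, 15]
z = y + H·x̄ = [25, 15] + [-27, -18] = [-2, -3]

z = [-2, -3]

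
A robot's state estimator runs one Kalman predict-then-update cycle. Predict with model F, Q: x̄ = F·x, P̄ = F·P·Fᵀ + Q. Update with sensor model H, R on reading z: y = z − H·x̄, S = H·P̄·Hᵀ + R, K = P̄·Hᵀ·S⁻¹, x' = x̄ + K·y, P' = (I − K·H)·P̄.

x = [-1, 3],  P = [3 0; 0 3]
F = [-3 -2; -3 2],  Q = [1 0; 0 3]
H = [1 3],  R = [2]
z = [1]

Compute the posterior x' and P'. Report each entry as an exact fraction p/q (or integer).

x' = [-41/6, 449/170]
P' = [155/6 -17/2; -17/2 513/170]

x̄ = F·x = [-3, 9]
P̄ = F·P·Fᵀ + Q = [40 15; 15 42]
y = z − H·x̄ = [-23]
S = H·P̄·Hᵀ + R = [510]
K = P̄·Hᵀ·S⁻¹ = [1/6; 47/170]
x' = x̄ + K·y = [-41/6, 449/170]
P' = (I − K·H)·P̄ = [155/6 -17/2; -17/2 513/170]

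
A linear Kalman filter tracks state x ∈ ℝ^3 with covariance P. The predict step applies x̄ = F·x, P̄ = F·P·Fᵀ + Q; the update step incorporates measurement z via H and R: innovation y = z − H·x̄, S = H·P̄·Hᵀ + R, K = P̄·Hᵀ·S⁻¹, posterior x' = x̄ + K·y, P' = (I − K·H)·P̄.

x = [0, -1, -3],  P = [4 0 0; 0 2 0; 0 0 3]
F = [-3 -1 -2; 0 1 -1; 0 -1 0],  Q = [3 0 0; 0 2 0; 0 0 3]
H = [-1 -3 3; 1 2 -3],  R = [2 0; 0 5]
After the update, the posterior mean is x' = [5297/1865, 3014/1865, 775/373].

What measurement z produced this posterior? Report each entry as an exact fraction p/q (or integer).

x̄ = F·x = [7, 2, 1]
P̄ = F·P·Fᵀ + Q = [53 4 2; 4 7 -2; 2 -2 5]
S = H·P̄·Hᵀ + R = [211 -178; -178 159]
K = P̄·Hᵀ·S⁻¹ = [409/1865 1103/1865; -657/1865 -454/1865; -1/373 -41/373]
x' − x̄ = [-7758/1865, -716/1865, 402/373] = K·y
y = (KᵀK)⁻¹·Kᵀ·(x' − x̄) = [8, -10]
z = y + H·x̄ = [8, -10] + [-10, 8] = [-2, -2]

z = [-2, -2]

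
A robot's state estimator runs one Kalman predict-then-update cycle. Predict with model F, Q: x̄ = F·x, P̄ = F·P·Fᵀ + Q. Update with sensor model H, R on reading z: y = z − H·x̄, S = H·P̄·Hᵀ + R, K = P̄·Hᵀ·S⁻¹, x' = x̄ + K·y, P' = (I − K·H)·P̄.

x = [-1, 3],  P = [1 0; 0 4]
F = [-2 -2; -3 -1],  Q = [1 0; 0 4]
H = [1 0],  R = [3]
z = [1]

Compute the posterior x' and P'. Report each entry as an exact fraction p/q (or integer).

x̄ = F·x = [-4, 0]
P̄ = F·P·Fᵀ + Q = [21 14; 14 17]
y = z − H·x̄ = [5]
S = H·P̄·Hᵀ + R = [24]
K = P̄·Hᵀ·S⁻¹ = [7/8; 7/12]
x' = x̄ + K·y = [3/8, 35/12]
P' = (I − K·H)·P̄ = [21/8 7/4; 7/4 53/6]

x' = [3/8, 35/12]
P' = [21/8 7/4; 7/4 53/6]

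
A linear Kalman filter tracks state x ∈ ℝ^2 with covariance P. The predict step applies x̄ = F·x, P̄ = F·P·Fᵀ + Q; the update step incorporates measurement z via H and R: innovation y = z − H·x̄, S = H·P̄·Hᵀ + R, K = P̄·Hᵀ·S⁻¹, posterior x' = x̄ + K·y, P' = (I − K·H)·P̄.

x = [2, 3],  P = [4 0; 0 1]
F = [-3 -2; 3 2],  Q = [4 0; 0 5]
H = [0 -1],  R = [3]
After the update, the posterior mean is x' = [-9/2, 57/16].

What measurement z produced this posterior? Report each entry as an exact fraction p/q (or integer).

z = [-3]

x̄ = F·x = [-12, 12]
P̄ = F·P·Fᵀ + Q = [44 -40; -40 45]
S = H·P̄·Hᵀ + R = [48]
K = P̄·Hᵀ·S⁻¹ = [5/6; -15/16]
x' − x̄ = [15/2, -135/16] = K·y
y = (KᵀK)⁻¹·Kᵀ·(x' − x̄) = [9]
z = y + H·x̄ = [9] + [-12] = [-3]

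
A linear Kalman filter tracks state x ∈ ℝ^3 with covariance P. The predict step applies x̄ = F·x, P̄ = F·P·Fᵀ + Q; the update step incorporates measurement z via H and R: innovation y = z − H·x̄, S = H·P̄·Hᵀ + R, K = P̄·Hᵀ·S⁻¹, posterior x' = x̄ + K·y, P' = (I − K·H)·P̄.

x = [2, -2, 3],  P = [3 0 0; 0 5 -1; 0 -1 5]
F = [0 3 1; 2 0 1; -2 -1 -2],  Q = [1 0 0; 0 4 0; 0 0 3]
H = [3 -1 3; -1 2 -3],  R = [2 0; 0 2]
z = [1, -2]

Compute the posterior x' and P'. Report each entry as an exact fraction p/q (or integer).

x' = [-32335/108722, -22031/54361, 50921/108722]
P' = [167621/108722 -71566/54361 -180219/108722; -71566/54361 164360/54361 126780/54361; -180219/108722 126780/54361 253809/108722]

x̄ = F·x = [-3, 7, -8]
P̄ = F·P·Fᵀ + Q = [45 2 -18; 2 21 -21; -18 -21 36]
y = z − H·x̄ = [41, -43]
S = H·P̄·Hᵀ + R = [542 -460; -460 591]
K = P̄·Hᵀ·S⁻¹ = [52669/108722 21693/54361; 641/54361 9973/54361; -16395/108722 -18522/54361]
x' = x̄ + K·y = [-32335/108722, -22031/54361, 50921/108722]
P' = (I − K·H)·P̄ = [167621/108722 -71566/54361 -180219/108722; -71566/54361 164360/54361 126780/54361; -180219/108722 126780/54361 253809/108722]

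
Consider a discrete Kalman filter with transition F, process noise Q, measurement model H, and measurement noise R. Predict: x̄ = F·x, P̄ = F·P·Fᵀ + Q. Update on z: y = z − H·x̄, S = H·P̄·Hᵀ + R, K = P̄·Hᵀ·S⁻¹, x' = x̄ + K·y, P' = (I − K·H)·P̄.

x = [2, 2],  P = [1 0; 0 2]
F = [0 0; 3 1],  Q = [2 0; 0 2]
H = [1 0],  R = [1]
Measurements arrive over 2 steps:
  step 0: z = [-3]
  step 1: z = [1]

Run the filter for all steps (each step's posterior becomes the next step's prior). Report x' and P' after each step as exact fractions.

step 0: x' = [-2, 8], P' = [2/3 0; 0 13]
step 1: x' = [2/3, 2], P' = [2/3 0; 0 21]

step 0: x̄ = F·x = [0, 8]
step 0: P̄ = F·P·Fᵀ + Q = [2 0; 0 13]
step 0: y = z − H·x̄ = [-3]
step 0: S = H·P̄·Hᵀ + R = [3]
step 0: K = P̄·Hᵀ·S⁻¹ = [2/3; 0]
step 0: x' = x̄ + K·y = [-2, 8]
step 0: P' = (I − K·H)·P̄ = [2/3 0; 0 13]
step 1: x̄ = F·x = [0, 2]
step 1: P̄ = F·P·Fᵀ + Q = [2 0; 0 21]
step 1: y = z − H·x̄ = [1]
step 1: S = H·P̄·Hᵀ + R = [3]
step 1: K = P̄·Hᵀ·S⁻¹ = [2/3; 0]
step 1: x' = x̄ + K·y = [2/3, 2]
step 1: P' = (I − K·H)·P̄ = [2/3 0; 0 21]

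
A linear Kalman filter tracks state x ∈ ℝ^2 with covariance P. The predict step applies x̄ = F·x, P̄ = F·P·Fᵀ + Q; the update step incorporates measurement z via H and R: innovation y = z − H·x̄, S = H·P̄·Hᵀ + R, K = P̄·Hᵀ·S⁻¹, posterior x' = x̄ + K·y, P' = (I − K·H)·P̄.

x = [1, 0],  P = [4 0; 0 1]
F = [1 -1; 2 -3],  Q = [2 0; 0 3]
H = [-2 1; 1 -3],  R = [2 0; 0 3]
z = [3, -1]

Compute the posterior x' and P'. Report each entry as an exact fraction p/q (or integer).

x' = [-401/329, -1/47]
P' = [33/47 138/329; 138/329 174/329]

x̄ = F·x = [1, 2]
P̄ = F·P·Fᵀ + Q = [7 11; 11 28]
y = z − H·x̄ = [3, 4]
S = H·P̄·Hᵀ + R = [14 -21; -21 196]
K = P̄·Hᵀ·S⁻¹ = [-162/329 -61/329; -51/329 -128/329]
x' = x̄ + K·y = [-401/329, -1/47]
P' = (I − K·H)·P̄ = [33/47 138/329; 138/329 174/329]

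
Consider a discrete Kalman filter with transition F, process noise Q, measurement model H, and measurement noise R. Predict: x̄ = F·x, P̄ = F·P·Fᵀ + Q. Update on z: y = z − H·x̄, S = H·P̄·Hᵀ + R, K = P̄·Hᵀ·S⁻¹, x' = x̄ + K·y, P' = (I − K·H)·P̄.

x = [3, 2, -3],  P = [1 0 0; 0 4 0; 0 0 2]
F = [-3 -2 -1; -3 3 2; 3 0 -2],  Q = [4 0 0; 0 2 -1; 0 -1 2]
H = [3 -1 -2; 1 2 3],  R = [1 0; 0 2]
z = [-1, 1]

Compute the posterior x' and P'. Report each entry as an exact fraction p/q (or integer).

x' = [16582/11367, -194765/11367, 128429/11367]
P' = [5117/11367 -39901/11367 26047/11367; -39901/11367 447782/11367 -283283/11367; 26047/11367 -283283/11367 180947/11367]

x̄ = F·x = [-10, -9, 15]
P̄ = F·P·Fᵀ + Q = [31 -19 -5; -19 55 -18; -5 -18 19]
y = z − H·x̄ = [50, -16]
S = H·P̄·Hᵀ + R = [513 -135; -135 102]
K = P̄·Hᵀ·S⁻¹ = [3158/11367 64/421; -919/11367 323/1263; -470/11367 43/421]
x' = x̄ + K·y = [16582/11367, -194765/11367, 128429/11367]
P' = (I − K·H)·P̄ = [5117/11367 -39901/11367 26047/11367; -39901/11367 447782/11367 -283283/11367; 26047/11367 -283283/11367 180947/11367]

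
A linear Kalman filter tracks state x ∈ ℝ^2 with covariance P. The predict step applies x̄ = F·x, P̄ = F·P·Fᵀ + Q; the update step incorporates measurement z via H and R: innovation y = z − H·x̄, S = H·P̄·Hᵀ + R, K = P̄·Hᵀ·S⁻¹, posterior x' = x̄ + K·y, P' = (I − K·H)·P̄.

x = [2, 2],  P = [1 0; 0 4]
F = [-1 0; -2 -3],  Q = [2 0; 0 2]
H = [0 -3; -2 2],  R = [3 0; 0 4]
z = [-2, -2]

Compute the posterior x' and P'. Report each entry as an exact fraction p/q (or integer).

x' = [331/534, 94/267]
P' = [491/534 62/267; 62/267 82/267]

x̄ = F·x = [-2, -10]
P̄ = F·P·Fᵀ + Q = [3 2; 2 42]
y = z − H·x̄ = [-32, 14]
S = H·P̄·Hᵀ + R = [381 -240; -240 168]
K = P̄·Hᵀ·S⁻¹ = [-62/267 -367/1068; -82/267 10/267]
x' = x̄ + K·y = [331/534, 94/267]
P' = (I − K·H)·P̄ = [491/534 62/267; 62/267 82/267]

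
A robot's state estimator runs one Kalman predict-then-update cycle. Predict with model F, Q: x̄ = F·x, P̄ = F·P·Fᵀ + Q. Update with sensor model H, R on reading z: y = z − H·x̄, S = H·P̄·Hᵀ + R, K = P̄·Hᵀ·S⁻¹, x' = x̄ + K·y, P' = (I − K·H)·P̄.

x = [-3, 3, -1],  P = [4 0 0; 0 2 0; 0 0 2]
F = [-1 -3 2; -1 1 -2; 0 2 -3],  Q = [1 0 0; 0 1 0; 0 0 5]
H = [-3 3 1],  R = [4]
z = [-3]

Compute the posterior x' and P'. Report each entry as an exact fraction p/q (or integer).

x̄ = F·x = [-8, 8, 9]
P̄ = F·P·Fᵀ + Q = [31 -10 -24; -10 15 16; -24 16 31]
y = z − H·x̄ = [-60]
S = H·P̄·Hᵀ + R = [869]
K = P̄·Hᵀ·S⁻¹ = [-147/869; 91/869; 151/869]
x' = x̄ + K·y = [1868/869, 1492/869, -1239/869]
P' = (I − K·H)·P̄ = [5330/869 4687/869 1341/869; 4687/869 4754/869 163/869; 1341/869 163/869 4138/869]

x' = [1868/869, 1492/869, -1239/869]
P' = [5330/869 4687/869 1341/869; 4687/869 4754/869 163/869; 1341/869 163/869 4138/869]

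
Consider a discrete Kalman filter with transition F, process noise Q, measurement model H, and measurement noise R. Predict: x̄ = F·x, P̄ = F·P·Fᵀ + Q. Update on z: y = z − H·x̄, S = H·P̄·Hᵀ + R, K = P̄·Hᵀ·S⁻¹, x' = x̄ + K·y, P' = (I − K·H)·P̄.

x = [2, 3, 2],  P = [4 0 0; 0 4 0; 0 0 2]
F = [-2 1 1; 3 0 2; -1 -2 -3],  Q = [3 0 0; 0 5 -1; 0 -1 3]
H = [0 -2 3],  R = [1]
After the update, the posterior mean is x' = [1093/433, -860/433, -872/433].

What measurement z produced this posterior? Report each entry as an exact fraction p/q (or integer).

x̄ = F·x = [1, 10, -14]
P̄ = F·P·Fᵀ + Q = [25 -20 -6; -20 49 -25; -6 -25 41]
S = H·P̄·Hᵀ + R = [866]
K = P̄·Hᵀ·S⁻¹ = [11/433; -173/866; 173/866]
x' − x̄ = [660/433, -5190/433, 5190/433] = K·y
y = (KᵀK)⁻¹·Kᵀ·(x' − x̄) = [60]
z = y + H·x̄ = [60] + [-62] = [-2]

z = [-2]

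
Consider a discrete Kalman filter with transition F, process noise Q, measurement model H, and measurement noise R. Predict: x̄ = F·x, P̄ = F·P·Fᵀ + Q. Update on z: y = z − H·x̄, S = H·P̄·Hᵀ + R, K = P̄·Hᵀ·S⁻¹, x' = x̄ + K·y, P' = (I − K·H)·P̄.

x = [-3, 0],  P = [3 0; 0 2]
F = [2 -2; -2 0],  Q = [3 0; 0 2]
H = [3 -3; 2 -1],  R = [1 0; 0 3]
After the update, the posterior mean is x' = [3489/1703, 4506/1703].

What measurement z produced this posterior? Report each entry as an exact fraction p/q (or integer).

z = [-2, 3]

x̄ = F·x = [-6, 6]
P̄ = F·P·Fᵀ + Q = [23 -12; -12 14]
S = H·P̄·Hᵀ + R = [550 288; 288 157]
K = P̄·Hᵀ·S⁻¹ = [-219/3406 830/1703; -651/1703 782/1703]
x' − x̄ = [13707/1703, -5712/1703] = K·y
y = (KᵀK)⁻¹·Kᵀ·(x' − x̄) = [34, 21]
z = y + H·x̄ = [34, 21] + [-36, -18] = [-2, 3]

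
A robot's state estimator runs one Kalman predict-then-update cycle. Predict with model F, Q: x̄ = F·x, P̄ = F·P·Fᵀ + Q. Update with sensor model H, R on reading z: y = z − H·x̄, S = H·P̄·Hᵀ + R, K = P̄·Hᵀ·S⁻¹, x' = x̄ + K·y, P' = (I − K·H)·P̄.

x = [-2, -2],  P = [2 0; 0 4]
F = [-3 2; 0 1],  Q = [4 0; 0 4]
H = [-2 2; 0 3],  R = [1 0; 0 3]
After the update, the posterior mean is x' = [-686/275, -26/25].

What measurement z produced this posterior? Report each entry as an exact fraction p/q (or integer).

z = [3, -3]

x̄ = F·x = [2, -2]
P̄ = F·P·Fᵀ + Q = [38 8; 8 8]
S = H·P̄·Hᵀ + R = [121 0; 0 75]
K = P̄·Hᵀ·S⁻¹ = [-60/121 8/25; 0 8/25]
x' − x̄ = [-1236/275, 24/25] = K·y
y = (KᵀK)⁻¹·Kᵀ·(x' − x̄) = [11, 3]
z = y + H·x̄ = [11, 3] + [-8, -6] = [3, -3]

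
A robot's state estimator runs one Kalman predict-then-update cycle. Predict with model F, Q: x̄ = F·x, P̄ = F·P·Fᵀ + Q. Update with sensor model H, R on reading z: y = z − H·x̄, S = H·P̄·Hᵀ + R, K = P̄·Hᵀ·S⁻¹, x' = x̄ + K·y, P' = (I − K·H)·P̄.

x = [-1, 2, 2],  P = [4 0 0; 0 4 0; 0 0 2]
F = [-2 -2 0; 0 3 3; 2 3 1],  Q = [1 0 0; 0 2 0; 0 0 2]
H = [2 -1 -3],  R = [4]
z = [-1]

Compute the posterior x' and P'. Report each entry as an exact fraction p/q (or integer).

x̄ = F·x = [-2, 12, 6]
P̄ = F·P·Fᵀ + Q = [33 -24 -40; -24 56 42; -40 42 56]
y = z − H·x̄ = [33]
S = H·P̄·Hᵀ + R = [1524]
K = P̄·Hᵀ·S⁻¹ = [35/254; -115/762; -145/762]
x' = x̄ + K·y = [647/254, 1783/254, -71/254]
P' = (I − K·H)·P̄ = [516/127 977/127 -5/127; 977/127 8111/381 -673/381; -5/127 -673/381 311/381]

x' = [647/254, 1783/254, -71/254]
P' = [516/127 977/127 -5/127; 977/127 8111/381 -673/381; -5/127 -673/381 311/381]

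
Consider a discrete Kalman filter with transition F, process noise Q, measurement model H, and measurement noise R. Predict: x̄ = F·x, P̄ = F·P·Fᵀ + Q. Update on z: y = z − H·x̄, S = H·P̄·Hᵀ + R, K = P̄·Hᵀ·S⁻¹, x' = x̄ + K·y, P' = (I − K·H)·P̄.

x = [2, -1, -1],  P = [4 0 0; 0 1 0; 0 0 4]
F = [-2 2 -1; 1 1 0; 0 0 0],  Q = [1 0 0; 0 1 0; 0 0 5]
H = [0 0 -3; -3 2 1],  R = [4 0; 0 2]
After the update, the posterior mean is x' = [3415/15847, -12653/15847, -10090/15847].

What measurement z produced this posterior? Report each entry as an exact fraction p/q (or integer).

z = [2, -3]

x̄ = F·x = [-5, 1, 0]
P̄ = F·P·Fᵀ + Q = [25 -6 0; -6 6 0; 0 0 5]
S = H·P̄·Hᵀ + R = [49 -15; -15 328]
K = P̄·Hᵀ·S⁻¹ = [-1305/15847 -4263/15847; 450/15847 1470/15847; -4845/15847 20/15847]
x' − x̄ = [82650/15847, -28500/15847, -10090/15847] = K·y
y = (KᵀK)⁻¹·Kᵀ·(x' − x̄) = [2, -20]
z = y + H·x̄ = [2, -20] + [0, 17] = [2, -3]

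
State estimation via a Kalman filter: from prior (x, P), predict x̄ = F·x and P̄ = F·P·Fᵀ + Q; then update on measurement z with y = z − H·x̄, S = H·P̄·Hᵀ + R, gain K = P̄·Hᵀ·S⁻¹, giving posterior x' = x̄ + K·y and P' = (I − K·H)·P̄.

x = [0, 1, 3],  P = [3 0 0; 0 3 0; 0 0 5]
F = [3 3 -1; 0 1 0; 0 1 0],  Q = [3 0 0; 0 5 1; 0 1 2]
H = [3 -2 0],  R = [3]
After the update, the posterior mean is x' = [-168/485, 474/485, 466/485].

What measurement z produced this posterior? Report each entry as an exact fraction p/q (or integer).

x̄ = F·x = [0, 1, 1]
P̄ = F·P·Fᵀ + Q = [62 9 9; 9 8 4; 9 4 5]
S = H·P̄·Hᵀ + R = [485]
K = P̄·Hᵀ·S⁻¹ = [168/485; 11/485; 19/485]
x' − x̄ = [-168/485, -11/485, -19/485] = K·y
y = (KᵀK)⁻¹·Kᵀ·(x' − x̄) = [-1]
z = y + H·x̄ = [-1] + [-2] = [-3]

z = [-3]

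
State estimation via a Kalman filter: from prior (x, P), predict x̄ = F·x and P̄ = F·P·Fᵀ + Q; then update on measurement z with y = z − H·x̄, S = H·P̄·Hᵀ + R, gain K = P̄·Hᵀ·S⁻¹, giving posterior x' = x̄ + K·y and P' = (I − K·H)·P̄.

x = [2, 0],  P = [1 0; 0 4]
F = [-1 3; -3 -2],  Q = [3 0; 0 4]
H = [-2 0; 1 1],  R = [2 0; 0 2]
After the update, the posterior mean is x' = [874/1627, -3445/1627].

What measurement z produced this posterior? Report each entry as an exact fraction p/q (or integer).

z = [-1, -1]

x̄ = F·x = [-2, -6]
P̄ = F·P·Fᵀ + Q = [40 -21; -21 29]
S = H·P̄·Hᵀ + R = [162 -38; -38 29]
K = P̄·Hᵀ·S⁻¹ = [-799/1627 19/1627; 761/1627 1446/1627]
x' − x̄ = [4128/1627, 6317/1627] = K·y
y = (KᵀK)⁻¹·Kᵀ·(x' − x̄) = [-5, 7]
z = y + H·x̄ = [-5, 7] + [4, -8] = [-1, -1]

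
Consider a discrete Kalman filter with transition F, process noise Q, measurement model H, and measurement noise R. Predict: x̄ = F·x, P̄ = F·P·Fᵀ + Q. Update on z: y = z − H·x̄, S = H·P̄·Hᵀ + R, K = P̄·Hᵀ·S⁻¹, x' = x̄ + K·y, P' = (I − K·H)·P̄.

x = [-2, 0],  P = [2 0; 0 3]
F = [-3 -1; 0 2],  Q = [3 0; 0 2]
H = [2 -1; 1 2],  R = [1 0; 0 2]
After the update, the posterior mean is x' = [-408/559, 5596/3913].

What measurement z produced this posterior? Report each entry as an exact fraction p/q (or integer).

x̄ = F·x = [6, 0]
P̄ = F·P·Fᵀ + Q = [24 -6; -6 14]
S = H·P̄·Hᵀ + R = [135 2; 2 58]
K = P̄·Hᵀ·S⁻¹ = [222/559 108/559; -776/3913 1511/3913]
x' − x̄ = [-3762/559, 5596/3913] = K·y
y = (KᵀK)⁻¹·Kᵀ·(x' − x̄) = [-15, -4]
z = y + H·x̄ = [-15, -4] + [12, 6] = [-3, 2]

z = [-3, 2]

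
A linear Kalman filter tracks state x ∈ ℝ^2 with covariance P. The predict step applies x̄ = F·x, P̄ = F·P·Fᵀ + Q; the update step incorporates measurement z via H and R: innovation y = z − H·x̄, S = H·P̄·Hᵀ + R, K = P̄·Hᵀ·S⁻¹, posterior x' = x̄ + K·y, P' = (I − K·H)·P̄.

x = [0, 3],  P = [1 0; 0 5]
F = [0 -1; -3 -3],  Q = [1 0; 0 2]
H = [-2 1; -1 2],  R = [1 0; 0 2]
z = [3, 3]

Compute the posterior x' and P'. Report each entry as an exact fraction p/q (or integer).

x̄ = F·x = [-3, -9]
P̄ = F·P·Fᵀ + Q = [6 15; 15 56]
y = z − H·x̄ = [6, 18]
S = H·P̄·Hᵀ + R = [21 49; 49 172]
K = P̄·Hᵀ·S⁻¹ = [-660/1211 51/173; -281/1211 109/173]
x' = x̄ + K·y = [-1167/1211, 1149/1211]
P' = (I − K·H)·P̄ = [678/1211 696/1211; 696/1211 1111/1211]

x' = [-1167/1211, 1149/1211]
P' = [678/1211 696/1211; 696/1211 1111/1211]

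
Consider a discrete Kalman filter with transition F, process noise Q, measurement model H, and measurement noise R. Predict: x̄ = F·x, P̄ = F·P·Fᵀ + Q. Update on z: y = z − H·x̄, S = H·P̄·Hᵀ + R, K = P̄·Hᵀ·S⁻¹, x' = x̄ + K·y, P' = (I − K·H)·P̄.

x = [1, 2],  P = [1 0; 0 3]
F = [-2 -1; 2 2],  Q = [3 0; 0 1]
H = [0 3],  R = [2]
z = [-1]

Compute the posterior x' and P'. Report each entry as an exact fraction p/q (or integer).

x' = [-10/31, -39/155]
P' = [130/31 -4/31; -4/31 34/155]

x̄ = F·x = [-4, 6]
P̄ = F·P·Fᵀ + Q = [10 -10; -10 17]
y = z − H·x̄ = [-19]
S = H·P̄·Hᵀ + R = [155]
K = P̄·Hᵀ·S⁻¹ = [-6/31; 51/155]
x' = x̄ + K·y = [-10/31, -39/155]
P' = (I − K·H)·P̄ = [130/31 -4/31; -4/31 34/155]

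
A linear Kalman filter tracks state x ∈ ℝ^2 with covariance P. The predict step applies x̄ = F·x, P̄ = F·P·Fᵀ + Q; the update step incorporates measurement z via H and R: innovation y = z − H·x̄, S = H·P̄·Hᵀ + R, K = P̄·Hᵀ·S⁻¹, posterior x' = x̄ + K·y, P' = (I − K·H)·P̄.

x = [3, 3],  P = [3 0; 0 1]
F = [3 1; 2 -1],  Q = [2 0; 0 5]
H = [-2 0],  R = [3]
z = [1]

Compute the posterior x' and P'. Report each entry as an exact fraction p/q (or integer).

x' = [-8/41, -481/123]
P' = [30/41 17/41; 17/41 1058/123]

x̄ = F·x = [12, 3]
P̄ = F·P·Fᵀ + Q = [30 17; 17 18]
y = z − H·x̄ = [25]
S = H·P̄·Hᵀ + R = [123]
K = P̄·Hᵀ·S⁻¹ = [-20/41; -34/123]
x' = x̄ + K·y = [-8/41, -481/123]
P' = (I − K·H)·P̄ = [30/41 17/41; 17/41 1058/123]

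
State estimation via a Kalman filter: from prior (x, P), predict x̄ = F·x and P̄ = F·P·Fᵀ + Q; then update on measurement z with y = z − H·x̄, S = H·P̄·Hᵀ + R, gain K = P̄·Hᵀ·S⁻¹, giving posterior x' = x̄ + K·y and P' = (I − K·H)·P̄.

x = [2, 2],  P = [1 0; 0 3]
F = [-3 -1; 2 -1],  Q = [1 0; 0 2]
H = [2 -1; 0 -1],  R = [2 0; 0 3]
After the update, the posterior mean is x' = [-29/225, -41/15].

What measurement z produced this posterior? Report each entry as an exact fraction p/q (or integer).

z = [3, 3]

x̄ = F·x = [-8, 2]
P̄ = F·P·Fᵀ + Q = [13 -3; -3 9]
S = H·P̄·Hᵀ + R = [75 15; 15 12]
K = P̄·Hᵀ·S⁻¹ = [101/225 -14/45; -1/15 -2/3]
x' − x̄ = [1771/225, -71/15] = K·y
y = (KᵀK)⁻¹·Kᵀ·(x' − x̄) = [21, 5]
z = y + H·x̄ = [21, 5] + [-18, -2] = [3, 3]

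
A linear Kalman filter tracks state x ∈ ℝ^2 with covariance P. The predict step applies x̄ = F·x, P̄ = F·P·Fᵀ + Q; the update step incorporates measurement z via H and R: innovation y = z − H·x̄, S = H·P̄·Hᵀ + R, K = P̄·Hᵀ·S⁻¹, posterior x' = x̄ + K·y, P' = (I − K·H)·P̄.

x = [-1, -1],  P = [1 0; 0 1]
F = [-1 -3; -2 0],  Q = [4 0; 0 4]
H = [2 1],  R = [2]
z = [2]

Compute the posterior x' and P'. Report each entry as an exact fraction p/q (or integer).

x̄ = F·x = [4, 2]
P̄ = F·P·Fᵀ + Q = [14 2; 2 8]
y = z − H·x̄ = [-8]
S = H·P̄·Hᵀ + R = [74]
K = P̄·Hᵀ·S⁻¹ = [15/37; 6/37]
x' = x̄ + K·y = [28/37, 26/37]
P' = (I − K·H)·P̄ = [68/37 -106/37; -106/37 224/37]

x' = [28/37, 26/37]
P' = [68/37 -106/37; -106/37 224/37]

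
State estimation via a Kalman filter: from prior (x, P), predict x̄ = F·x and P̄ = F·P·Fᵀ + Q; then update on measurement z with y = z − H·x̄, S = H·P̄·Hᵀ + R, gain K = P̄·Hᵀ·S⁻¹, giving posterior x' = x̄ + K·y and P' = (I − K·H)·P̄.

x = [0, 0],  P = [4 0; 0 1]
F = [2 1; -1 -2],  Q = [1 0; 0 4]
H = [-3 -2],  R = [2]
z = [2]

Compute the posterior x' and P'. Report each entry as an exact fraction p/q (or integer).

x' = [-17/23, 3/23]
P' = [125/23 -179/23; -179/23 267/23]

x̄ = F·x = [0, 0]
P̄ = F·P·Fᵀ + Q = [18 -10; -10 12]
y = z − H·x̄ = [2]
S = H·P̄·Hᵀ + R = [92]
K = P̄·Hᵀ·S⁻¹ = [-17/46; 3/46]
x' = x̄ + K·y = [-17/23, 3/23]
P' = (I − K·H)·P̄ = [125/23 -179/23; -179/23 267/23]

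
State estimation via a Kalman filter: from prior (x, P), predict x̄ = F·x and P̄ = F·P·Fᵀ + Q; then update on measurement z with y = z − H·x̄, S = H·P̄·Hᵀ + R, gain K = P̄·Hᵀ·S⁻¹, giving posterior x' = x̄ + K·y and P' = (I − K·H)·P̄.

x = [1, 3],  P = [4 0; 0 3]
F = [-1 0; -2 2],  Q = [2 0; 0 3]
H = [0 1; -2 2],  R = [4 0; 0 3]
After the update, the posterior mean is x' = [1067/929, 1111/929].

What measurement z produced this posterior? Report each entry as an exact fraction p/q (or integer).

x̄ = F·x = [-1, 4]
P̄ = F·P·Fᵀ + Q = [6 8; 8 31]
S = H·P̄·Hᵀ + R = [35 46; 46 87]
K = P̄·Hᵀ·S⁻¹ = [512/929 -228/929; 581/929 184/929]
x' − x̄ = [1996/929, -2605/929] = K·y
y = (KᵀK)⁻¹·Kᵀ·(x' − x̄) = [-1, -11]
z = y + H·x̄ = [-1, -11] + [4, 10] = [3, -1]

z = [3, -1]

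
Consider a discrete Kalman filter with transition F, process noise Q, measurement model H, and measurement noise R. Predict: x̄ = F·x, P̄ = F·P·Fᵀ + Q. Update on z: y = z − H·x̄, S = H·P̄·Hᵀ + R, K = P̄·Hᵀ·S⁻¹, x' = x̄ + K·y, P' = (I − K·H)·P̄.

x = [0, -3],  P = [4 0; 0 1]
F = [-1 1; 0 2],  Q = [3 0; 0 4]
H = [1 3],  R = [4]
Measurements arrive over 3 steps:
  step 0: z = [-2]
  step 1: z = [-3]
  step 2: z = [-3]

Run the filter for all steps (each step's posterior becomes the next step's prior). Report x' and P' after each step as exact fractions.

step 0: x' = [-11/48, -41/48], P' = [143/24 -43/24; -43/24 23/24]
step 1: x' = [5/88, -277/264], P' = [1467/242 -409/242; -409/242 641/726]
step 2: x' = [-2449/168412, -176117/168412], P' = [260710/42103 -72982/42103; -72982/42103 37754/42103]

step 0: x̄ = F·x = [-3, -6]
step 0: P̄ = F·P·Fᵀ + Q = [8 2; 2 8]
step 0: y = z − H·x̄ = [19]
step 0: S = H·P̄·Hᵀ + R = [96]
step 0: K = P̄·Hᵀ·S⁻¹ = [7/48; 13/48]
step 0: x' = x̄ + K·y = [-11/48, -41/48]
step 0: P' = (I − K·H)·P̄ = [143/24 -43/24; -43/24 23/24]
step 1: x̄ = F·x = [-5/8, -41/24]
step 1: P̄ = F·P·Fᵀ + Q = [27/2 11/2; 11/2 47/6]
step 1: y = z − H·x̄ = [11/4]
step 1: S = H·P̄·Hᵀ + R = [121]
step 1: K = P̄·Hᵀ·S⁻¹ = [30/121; 29/121]
step 1: x' = x̄ + K·y = [5/88, -277/264]
step 1: P' = (I − K·H)·P̄ = [1467/242 -409/242; -409/242 641/726]
step 2: x̄ = F·x = [-73/66, -277/132]
step 2: P̄ = F·P·Fᵀ + Q = [4837/363 1868/363; 1868/363 2734/363]
step 2: y = z − H·x̄ = [581/132]
step 2: S = H·P̄·Hᵀ + R = [42103/363]
step 2: K = P̄·Hᵀ·S⁻¹ = [10441/42103; 10070/42103]
step 2: x' = x̄ + K·y = [-2449/168412, -176117/168412]
step 2: P' = (I − K·H)·P̄ = [260710/42103 -72982/42103; -72982/42103 37754/42103]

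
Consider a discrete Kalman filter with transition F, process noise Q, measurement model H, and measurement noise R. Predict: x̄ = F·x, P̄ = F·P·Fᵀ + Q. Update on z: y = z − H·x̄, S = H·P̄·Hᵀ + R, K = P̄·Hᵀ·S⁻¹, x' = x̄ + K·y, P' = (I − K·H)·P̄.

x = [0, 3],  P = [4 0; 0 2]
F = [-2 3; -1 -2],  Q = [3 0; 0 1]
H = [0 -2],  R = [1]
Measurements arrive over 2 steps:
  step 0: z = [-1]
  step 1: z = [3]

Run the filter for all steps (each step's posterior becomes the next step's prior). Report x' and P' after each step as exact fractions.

step 0: x̄ = F·x = [9, -6]
step 0: P̄ = F·P·Fᵀ + Q = [37 -4; -4 13]
step 0: y = z − H·x̄ = [-13]
step 0: S = H·P̄·Hᵀ + R = [53]
step 0: K = P̄·Hᵀ·S⁻¹ = [8/53; -26/53]
step 0: x' = x̄ + K·y = [373/53, 20/53]
step 0: P' = (I − K·H)·P̄ = [1897/53 -4/53; -4/53 13/53]
step 1: x̄ = F·x = [-686/53, -413/53]
step 1: P̄ = F·P·Fᵀ + Q = [7912/53 3712/53; 3712/53 1986/53]
step 1: y = z − H·x̄ = [-667/53]
step 1: S = H·P̄·Hᵀ + R = [7997/53]
step 1: K = P̄·Hᵀ·S⁻¹ = [-7424/7997; -3972/7997]
step 1: x' = x̄ + K·y = [-10078/7997, -12329/7997]
step 1: P' = (I − K·H)·P̄ = [153896/7997 3712/7997; 3712/7997 1986/7997]

step 0: x' = [373/53, 20/53], P' = [1897/53 -4/53; -4/53 13/53]
step 1: x' = [-10078/7997, -12329/7997], P' = [153896/7997 3712/7997; 3712/7997 1986/7997]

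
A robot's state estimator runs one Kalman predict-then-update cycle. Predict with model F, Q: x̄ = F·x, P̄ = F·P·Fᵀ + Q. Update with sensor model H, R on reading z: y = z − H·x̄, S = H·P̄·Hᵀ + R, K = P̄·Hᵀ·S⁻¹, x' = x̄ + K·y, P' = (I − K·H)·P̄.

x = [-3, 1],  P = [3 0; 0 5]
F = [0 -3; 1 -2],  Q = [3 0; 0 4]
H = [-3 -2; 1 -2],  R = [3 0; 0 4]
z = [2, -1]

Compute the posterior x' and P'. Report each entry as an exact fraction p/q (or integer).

x' = [-667/1211, -211/1211]
P' = [486/1211 -282/1211; -282/1211 657/1211]

x̄ = F·x = [-3, -5]
P̄ = F·P·Fᵀ + Q = [48 30; 30 27]
y = z − H·x̄ = [-17, -8]
S = H·P̄·Hᵀ + R = [903 84; 84 40]
K = P̄·Hᵀ·S⁻¹ = [-298/1211 75/346; -156/1211 -57/173]
x' = x̄ + K·y = [-667/1211, -211/1211]
P' = (I − K·H)·P̄ = [486/1211 -282/1211; -282/1211 657/1211]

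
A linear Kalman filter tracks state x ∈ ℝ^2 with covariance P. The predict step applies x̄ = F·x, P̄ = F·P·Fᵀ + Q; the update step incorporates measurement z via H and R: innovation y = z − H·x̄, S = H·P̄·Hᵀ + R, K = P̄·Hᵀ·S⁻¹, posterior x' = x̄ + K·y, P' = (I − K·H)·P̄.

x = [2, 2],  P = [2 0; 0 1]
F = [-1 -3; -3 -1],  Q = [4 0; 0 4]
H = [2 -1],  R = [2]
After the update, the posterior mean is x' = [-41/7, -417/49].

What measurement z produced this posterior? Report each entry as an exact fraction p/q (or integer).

x̄ = F·x = [-8, -8]
P̄ = F·P·Fᵀ + Q = [15 9; 9 23]
S = H·P̄·Hᵀ + R = [49]
K = P̄·Hᵀ·S⁻¹ = [3/7; -5/49]
x' − x̄ = [15/7, -25/49] = K·y
y = (KᵀK)⁻¹·Kᵀ·(x' − x̄) = [5]
z = y + H·x̄ = [5] + [-8] = [-3]

z = [-3]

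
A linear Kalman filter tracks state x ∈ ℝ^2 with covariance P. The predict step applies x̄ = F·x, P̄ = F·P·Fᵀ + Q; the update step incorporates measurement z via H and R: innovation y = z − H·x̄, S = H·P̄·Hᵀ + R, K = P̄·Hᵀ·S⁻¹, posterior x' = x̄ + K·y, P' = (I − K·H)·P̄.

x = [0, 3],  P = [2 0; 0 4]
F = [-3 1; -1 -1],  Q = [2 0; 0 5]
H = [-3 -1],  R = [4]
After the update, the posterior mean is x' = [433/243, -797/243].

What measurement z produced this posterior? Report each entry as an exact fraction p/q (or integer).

z = [-2]

x̄ = F·x = [3, -3]
P̄ = F·P·Fᵀ + Q = [24 2; 2 11]
S = H·P̄·Hᵀ + R = [243]
K = P̄·Hᵀ·S⁻¹ = [-74/243; -17/243]
x' − x̄ = [-296/243, -68/243] = K·y
y = (KᵀK)⁻¹·Kᵀ·(x' − x̄) = [4]
z = y + H·x̄ = [4] + [-6] = [-2]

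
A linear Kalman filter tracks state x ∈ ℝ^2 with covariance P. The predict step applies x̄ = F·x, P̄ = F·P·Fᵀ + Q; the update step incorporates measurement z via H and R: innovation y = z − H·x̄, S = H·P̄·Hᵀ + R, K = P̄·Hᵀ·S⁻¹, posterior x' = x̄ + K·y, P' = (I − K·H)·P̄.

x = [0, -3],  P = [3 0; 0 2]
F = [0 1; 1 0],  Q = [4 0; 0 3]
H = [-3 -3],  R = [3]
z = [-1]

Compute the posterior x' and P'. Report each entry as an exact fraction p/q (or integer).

x̄ = F·x = [-3, 0]
P̄ = F·P·Fᵀ + Q = [6 0; 0 6]
y = z − H·x̄ = [-10]
S = H·P̄·Hᵀ + R = [111]
K = P̄·Hᵀ·S⁻¹ = [-6/37; -6/37]
x' = x̄ + K·y = [-51/37, 60/37]
P' = (I − K·H)·P̄ = [114/37 -108/37; -108/37 114/37]

x' = [-51/37, 60/37]
P' = [114/37 -108/37; -108/37 114/37]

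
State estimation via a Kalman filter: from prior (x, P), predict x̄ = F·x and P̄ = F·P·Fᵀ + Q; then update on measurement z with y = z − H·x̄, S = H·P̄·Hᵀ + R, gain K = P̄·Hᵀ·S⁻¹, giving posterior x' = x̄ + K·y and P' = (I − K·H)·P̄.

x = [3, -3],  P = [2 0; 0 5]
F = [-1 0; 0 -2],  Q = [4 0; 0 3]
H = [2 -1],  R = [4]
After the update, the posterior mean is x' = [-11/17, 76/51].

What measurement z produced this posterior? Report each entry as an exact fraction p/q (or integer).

z = [-2]

x̄ = F·x = [-3, 6]
P̄ = F·P·Fᵀ + Q = [6 0; 0 23]
S = H·P̄·Hᵀ + R = [51]
K = P̄·Hᵀ·S⁻¹ = [4/17; -23/51]
x' − x̄ = [40/17, -230/51] = K·y
y = (KᵀK)⁻¹·Kᵀ·(x' − x̄) = [10]
z = y + H·x̄ = [10] + [-12] = [-2]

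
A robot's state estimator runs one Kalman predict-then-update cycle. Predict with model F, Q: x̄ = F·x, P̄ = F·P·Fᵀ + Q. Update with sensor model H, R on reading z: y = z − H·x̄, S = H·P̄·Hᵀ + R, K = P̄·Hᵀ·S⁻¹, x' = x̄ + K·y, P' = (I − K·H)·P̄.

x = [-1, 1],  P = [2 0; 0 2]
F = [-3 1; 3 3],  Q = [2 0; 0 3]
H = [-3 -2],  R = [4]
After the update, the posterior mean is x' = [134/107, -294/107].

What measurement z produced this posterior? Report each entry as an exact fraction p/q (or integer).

z = [2]

x̄ = F·x = [4, 0]
P̄ = F·P·Fᵀ + Q = [22 -12; -12 39]
S = H·P̄·Hᵀ + R = [214]
K = P̄·Hᵀ·S⁻¹ = [-21/107; -21/107]
x' − x̄ = [-294/107, -294/107] = K·y
y = (KᵀK)⁻¹·Kᵀ·(x' − x̄) = [14]
z = y + H·x̄ = [14] + [-12] = [2]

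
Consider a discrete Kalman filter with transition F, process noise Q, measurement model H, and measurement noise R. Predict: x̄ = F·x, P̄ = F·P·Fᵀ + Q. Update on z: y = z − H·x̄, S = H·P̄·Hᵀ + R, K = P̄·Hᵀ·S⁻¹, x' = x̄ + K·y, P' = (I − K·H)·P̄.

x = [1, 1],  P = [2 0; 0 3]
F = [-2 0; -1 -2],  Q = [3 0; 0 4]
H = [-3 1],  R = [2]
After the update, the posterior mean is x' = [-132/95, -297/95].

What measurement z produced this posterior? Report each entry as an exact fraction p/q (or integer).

z = [1]

x̄ = F·x = [-2, -3]
P̄ = F·P·Fᵀ + Q = [11 4; 4 18]
S = H·P̄·Hᵀ + R = [95]
K = P̄·Hᵀ·S⁻¹ = [-29/95; 6/95]
x' − x̄ = [58/95, -12/95] = K·y
y = (KᵀK)⁻¹·Kᵀ·(x' − x̄) = [-2]
z = y + H·x̄ = [-2] + [3] = [1]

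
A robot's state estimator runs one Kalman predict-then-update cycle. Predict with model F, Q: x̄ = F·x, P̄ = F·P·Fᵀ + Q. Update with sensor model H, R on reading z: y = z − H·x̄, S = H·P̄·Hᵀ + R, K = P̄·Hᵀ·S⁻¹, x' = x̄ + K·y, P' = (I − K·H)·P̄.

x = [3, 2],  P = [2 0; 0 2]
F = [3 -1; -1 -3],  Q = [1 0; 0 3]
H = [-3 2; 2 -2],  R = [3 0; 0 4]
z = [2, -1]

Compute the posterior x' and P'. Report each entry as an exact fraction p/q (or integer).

x' = [-77/58, -31/29]
P' = [3444/899 4347/899; 4347/899 5865/899]

x̄ = F·x = [7, -9]
P̄ = F·P·Fᵀ + Q = [21 0; 0 23]
y = z − H·x̄ = [41, -33]
S = H·P̄·Hᵀ + R = [284 -218; -218 180]
K = P̄·Hᵀ·S⁻¹ = [-546/899 -903/1798; -437/899 -759/899]
x' = x̄ + K·y = [-77/58, -31/29]
P' = (I − K·H)·P̄ = [3444/899 4347/899; 4347/899 5865/899]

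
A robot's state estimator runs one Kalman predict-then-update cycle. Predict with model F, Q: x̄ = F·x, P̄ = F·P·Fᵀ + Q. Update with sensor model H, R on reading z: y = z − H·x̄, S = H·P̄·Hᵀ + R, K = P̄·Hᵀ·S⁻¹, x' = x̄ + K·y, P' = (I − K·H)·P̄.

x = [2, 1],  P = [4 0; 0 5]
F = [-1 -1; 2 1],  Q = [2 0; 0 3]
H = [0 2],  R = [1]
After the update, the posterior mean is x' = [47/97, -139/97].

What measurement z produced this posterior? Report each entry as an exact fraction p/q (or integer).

x̄ = F·x = [-3, 5]
P̄ = F·P·Fᵀ + Q = [11 -13; -13 24]
S = H·P̄·Hᵀ + R = [97]
K = P̄·Hᵀ·S⁻¹ = [-26/97; 48/97]
x' − x̄ = [338/97, -624/97] = K·y
y = (KᵀK)⁻¹·Kᵀ·(x' − x̄) = [-13]
z = y + H·x̄ = [-13] + [10] = [-3]

z = [-3]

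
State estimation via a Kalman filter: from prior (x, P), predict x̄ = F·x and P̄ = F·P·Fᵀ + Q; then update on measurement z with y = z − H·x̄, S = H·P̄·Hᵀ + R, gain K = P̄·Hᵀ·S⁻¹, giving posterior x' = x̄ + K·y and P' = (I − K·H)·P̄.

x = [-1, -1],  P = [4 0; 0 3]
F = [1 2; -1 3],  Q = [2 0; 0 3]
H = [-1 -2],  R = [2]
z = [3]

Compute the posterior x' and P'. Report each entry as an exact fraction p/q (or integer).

x' = [-113/53, -24/53]
P' = [425/53 -201/53; -201/53 121/53]

x̄ = F·x = [-3, -2]
P̄ = F·P·Fᵀ + Q = [18 14; 14 34]
y = z − H·x̄ = [-4]
S = H·P̄·Hᵀ + R = [212]
K = P̄·Hᵀ·S⁻¹ = [-23/106; -41/106]
x' = x̄ + K·y = [-113/53, -24/53]
P' = (I − K·H)·P̄ = [425/53 -201/53; -201/53 121/53]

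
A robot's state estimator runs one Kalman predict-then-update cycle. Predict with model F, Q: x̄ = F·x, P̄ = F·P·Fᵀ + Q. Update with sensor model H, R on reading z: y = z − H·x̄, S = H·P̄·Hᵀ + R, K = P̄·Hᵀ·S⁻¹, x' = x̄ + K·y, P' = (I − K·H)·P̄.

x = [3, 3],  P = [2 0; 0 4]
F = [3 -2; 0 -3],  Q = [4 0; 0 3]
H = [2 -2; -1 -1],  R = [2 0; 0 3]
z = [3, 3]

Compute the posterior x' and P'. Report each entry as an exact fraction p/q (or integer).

x̄ = F·x = [3, -9]
P̄ = F·P·Fᵀ + Q = [38 24; 24 39]
y = z − H·x̄ = [-21, -3]
S = H·P̄·Hᵀ + R = [118 2; 2 128]
K = P̄·Hᵀ·S⁻¹ = [927/3775 -1843/3775; -1857/7550 -3687/7550]
x' = x̄ + K·y = [-2613/3775, -8946/3775]
P' = (I − K·H)·P̄ = [3228/3775 2301/3775; 2301/3775 6459/7550]

x' = [-2613/3775, -8946/3775]
P' = [3228/3775 2301/3775; 2301/3775 6459/7550]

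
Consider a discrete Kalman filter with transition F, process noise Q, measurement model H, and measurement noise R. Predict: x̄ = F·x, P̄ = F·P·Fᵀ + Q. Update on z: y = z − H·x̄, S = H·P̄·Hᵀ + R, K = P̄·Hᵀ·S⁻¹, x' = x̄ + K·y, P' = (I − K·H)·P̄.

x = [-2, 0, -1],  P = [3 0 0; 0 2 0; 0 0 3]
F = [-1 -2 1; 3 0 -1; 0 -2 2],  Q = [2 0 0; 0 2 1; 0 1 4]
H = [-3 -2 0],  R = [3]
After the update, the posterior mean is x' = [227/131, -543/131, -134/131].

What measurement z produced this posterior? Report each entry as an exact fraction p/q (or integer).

x̄ = F·x = [1, -5, -2]
P̄ = F·P·Fᵀ + Q = [16 -12 14; -12 32 -5; 14 -5 24]
S = H·P̄·Hᵀ + R = [131]
K = P̄·Hᵀ·S⁻¹ = [-24/131; -28/131; -32/131]
x' − x̄ = [96/131, 112/131, 128/131] = K·y
y = (KᵀK)⁻¹·Kᵀ·(x' − x̄) = [-4]
z = y + H·x̄ = [-4] + [7] = [3]

z = [3]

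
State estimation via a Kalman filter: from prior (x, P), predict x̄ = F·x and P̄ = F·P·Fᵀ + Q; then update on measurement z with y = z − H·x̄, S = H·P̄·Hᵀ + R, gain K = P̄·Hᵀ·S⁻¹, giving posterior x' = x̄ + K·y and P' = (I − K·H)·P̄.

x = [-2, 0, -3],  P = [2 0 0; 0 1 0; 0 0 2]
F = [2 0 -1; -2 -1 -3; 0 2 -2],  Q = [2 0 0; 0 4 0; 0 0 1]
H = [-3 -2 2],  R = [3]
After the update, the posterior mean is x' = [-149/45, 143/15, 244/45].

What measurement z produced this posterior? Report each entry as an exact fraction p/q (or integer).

x̄ = F·x = [-1, 13, 6]
P̄ = F·P·Fᵀ + Q = [12 -2 4; -2 31 10; 4 10 13]
S = H·P̄·Hᵀ + R = [135]
K = P̄·Hᵀ·S⁻¹ = [-8/45; -4/15; -2/45]
x' − x̄ = [-104/45, -52/15, -26/45] = K·y
y = (KᵀK)⁻¹·Kᵀ·(x' − x̄) = [13]
z = y + H·x̄ = [13] + [-11] = [2]

z = [2]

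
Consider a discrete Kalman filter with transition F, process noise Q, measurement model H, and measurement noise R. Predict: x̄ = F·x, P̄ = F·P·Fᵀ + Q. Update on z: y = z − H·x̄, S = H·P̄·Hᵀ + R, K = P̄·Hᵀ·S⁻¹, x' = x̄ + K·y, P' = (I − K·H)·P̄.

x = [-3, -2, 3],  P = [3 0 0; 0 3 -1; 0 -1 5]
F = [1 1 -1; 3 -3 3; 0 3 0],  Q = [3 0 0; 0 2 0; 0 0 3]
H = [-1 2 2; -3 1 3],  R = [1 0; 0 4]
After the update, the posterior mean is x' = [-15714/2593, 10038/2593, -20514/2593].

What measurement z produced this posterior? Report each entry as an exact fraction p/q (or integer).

z = [-2, -2]

x̄ = F·x = [-8, 6, -6]
P̄ = F·P·Fᵀ + Q = [16 -21 12; -21 119 -36; 12 -36 30]
S = H·P̄·Hᵀ + R = [361 217; 217 231]
K = P̄·Hᵀ·S⁻¹ = [-99/5186 -4535/36302; 3877/5186 -13865/36302; -675/2593 5853/18151]
x' − x̄ = [5030/2593, -5520/2593, -4956/2593] = K·y
y = (KᵀK)⁻¹·Kᵀ·(x' − x̄) = [-10, -14]
z = y + H·x̄ = [-10, -14] + [8, 12] = [-2, -2]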